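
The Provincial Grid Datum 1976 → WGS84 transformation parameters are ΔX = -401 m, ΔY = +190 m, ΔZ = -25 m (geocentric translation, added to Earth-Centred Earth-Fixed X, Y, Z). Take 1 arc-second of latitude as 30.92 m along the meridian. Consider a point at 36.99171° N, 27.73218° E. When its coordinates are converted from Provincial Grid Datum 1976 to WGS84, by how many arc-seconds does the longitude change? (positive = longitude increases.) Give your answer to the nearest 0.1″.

sin φ = 0.601699, cos φ = 0.798723, sin λ = 0.465339, cos λ = 0.885132.
East component: ΔE = −sin λ·ΔX + cos λ·ΔY = −(0.465339)(-401) + (0.885132)(190) = 354.78 m.
1° of latitude spans 3600 × 30.92 = 111312 m; at latitude φ, 1° of longitude spans that × cos φ = 88907.4 m, so Δλ = 354.78 / 88907.4 × 3600 = 14.365″.

Δλ = 14.4″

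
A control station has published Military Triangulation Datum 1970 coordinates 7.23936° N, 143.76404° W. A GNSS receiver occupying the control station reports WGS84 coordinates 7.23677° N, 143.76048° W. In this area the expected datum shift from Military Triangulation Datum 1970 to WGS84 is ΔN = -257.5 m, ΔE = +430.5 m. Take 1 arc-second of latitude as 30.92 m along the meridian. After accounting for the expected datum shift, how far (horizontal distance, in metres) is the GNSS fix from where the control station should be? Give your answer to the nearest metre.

48 m

Observed coordinate differences: Δφ = -0.00259°, Δλ = +0.00356°.
Converting to metres (1° lat = 111312 m, cos φ = 0.992028): observed ΔN = -288.3 m, observed ΔE = 393.1 m.
Subtracting the expected shift leaves a residual of -288.3 − (-257.5) = -30.8 m north and 393.1 − (430.5) = -37.4 m east.
Residual distance = √((-30.8)² + (-37.4)²) = 48.4 m.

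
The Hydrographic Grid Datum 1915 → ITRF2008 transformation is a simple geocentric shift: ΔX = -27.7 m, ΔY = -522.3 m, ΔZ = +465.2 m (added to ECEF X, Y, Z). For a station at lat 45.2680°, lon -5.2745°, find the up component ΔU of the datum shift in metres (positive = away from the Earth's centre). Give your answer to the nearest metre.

At φ = 45.2680°, λ = -5.2745°: sin φ = 0.710407, cos φ = 0.703792, sin λ = -0.091927, cos λ = 0.995766.
ΔU = cos φ cos λ·ΔX + cos φ sin λ·ΔY + sin φ·ΔZ = (0.703792)(0.995766)(-27.7) + (0.703792)(-0.091927)(-522.3) + (0.710407)(465.2) = 344.86 m.

ΔU = 345 m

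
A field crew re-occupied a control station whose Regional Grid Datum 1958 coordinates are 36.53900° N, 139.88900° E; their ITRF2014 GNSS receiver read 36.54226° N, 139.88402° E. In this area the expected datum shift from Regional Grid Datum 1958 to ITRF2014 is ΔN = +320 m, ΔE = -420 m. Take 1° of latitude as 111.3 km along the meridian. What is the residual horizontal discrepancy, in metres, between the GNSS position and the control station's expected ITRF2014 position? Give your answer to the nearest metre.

50 m

Observed coordinate differences: Δφ = +0.00326°, Δλ = -0.00498°.
Converting to metres (1° lat = 111300 m, cos φ = 0.803452): observed ΔN = 362.8 m, observed ΔE = -445.3 m.
Subtracting the expected shift leaves a residual of 362.8 − (320) = 42.8 m north and -445.3 − (-420) = -25.3 m east.
Residual distance = √(42.8² + (-25.3)²) = 49.8 m.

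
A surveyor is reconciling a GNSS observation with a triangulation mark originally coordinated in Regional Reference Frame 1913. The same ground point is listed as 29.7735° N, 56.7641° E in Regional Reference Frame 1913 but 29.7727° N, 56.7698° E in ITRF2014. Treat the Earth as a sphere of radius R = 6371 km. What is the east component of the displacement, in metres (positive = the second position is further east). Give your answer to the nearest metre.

Δφ = 29.7727° − 29.7735° = -0.0008°; Δλ = 56.7698° − 56.7641° = +0.0057°.
1° along a meridian = πR/180 = 111195 m.
ΔN = Δφ × 111195 = -89.0 m; ΔE = Δλ × 111195 × cos(29.7735°) = +0.0057 × 111195 × 0.867995 = 550.1 m.

ΔE = 550 m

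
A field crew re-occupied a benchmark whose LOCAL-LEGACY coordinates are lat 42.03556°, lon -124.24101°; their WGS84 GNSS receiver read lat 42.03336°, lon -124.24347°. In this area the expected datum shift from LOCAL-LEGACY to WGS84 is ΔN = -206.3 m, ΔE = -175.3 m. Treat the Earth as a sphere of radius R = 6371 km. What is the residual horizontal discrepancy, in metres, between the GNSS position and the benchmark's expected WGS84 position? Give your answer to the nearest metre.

Observed coordinate differences: Δφ = -0.00220°, Δλ = -0.00246°.
Converting to metres (1° lat = 111195 m, cos φ = 0.742729): observed ΔN = -244.6 m, observed ΔE = -203.2 m.
Subtracting the expected shift leaves a residual of -244.6 − (-206.3) = -38.3 m north and -203.2 − (-175.3) = -27.9 m east.
Residual distance = √((-38.3)² + (-27.9)²) = 47.4 m.

47 m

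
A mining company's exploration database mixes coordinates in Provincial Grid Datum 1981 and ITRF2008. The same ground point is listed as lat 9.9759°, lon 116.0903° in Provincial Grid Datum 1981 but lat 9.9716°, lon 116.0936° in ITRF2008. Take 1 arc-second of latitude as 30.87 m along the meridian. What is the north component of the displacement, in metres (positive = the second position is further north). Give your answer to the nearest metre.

Δφ = 9.9716° − 9.9759° = -0.0043°; Δλ = 116.0936° − 116.0903° = +0.0033°.
1° of latitude = 3600 × 30.87 = 111132 m.
ΔN = Δφ × 111132 = -477.9 m; ΔE = Δλ × 111132 × cos(9.9759°) = +0.0033 × 111132 × 0.984881 = 361.2 m.

ΔN = -478 m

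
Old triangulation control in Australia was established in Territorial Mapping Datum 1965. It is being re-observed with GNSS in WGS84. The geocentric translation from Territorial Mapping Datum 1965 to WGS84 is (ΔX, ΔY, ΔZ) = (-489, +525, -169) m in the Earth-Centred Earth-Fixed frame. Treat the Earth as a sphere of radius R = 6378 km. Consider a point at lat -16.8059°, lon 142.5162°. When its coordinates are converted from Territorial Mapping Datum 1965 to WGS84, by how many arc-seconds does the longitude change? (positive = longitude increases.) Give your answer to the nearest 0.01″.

sin φ = -0.289130, cos φ = 0.957290, sin λ = 0.608537, cos λ = -0.793525.
East component: ΔE = −sin λ·ΔX + cos λ·ΔY = −(0.608537)(-489) + (-0.793525)(525) = -119.03 m.
1° of latitude spans πR/180 = 111317 m; at latitude φ, 1° of longitude spans that × cos φ = 106562.7 m, so Δλ = -119.03 / 106562.7 × 3600 = -4.021″.

Δλ = -4.02″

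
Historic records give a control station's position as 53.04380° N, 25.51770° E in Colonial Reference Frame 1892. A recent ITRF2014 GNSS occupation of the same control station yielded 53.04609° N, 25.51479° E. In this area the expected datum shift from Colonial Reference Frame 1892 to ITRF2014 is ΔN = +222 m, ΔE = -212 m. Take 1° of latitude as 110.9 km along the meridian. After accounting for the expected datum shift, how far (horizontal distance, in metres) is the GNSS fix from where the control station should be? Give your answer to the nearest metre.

Observed coordinate differences: Δφ = +0.00229°, Δλ = -0.00291°.
Converting to metres (1° lat = 110900 m, cos φ = 0.601204): observed ΔN = 254.0 m, observed ΔE = -194.0 m.
Subtracting the expected shift leaves a residual of 254.0 − (222) = 32.0 m north and -194.0 − (-212) = 18.0 m east.
Residual distance = √(32.0² + 18.0²) = 36.7 m.

37 m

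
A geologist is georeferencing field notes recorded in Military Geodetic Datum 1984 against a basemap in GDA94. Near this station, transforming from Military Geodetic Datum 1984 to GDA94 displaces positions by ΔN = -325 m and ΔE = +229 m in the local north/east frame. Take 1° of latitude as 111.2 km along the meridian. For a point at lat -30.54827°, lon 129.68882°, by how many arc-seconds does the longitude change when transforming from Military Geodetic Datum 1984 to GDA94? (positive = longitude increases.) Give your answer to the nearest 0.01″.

Δλ = 8.61″

At latitude -30.54827°, cos φ = 0.861201.
1° of longitude at this latitude = 111.2 × cos φ = 95.77 km, so Δλ = 229.0 / 95765.6 = 0.0023913° = 8.609″.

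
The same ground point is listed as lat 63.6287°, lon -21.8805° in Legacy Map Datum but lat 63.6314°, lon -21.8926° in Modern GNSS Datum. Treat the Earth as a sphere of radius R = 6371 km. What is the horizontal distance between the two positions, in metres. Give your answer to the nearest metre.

669 m

Δφ = 63.6314° − 63.6287° = +0.0027°; Δλ = -21.8926° − -21.8805° = -0.0121°.
1° along a meridian = πR/180 = 111195 m.
ΔN = Δφ × 111195 = 300.2 m; ΔE = Δλ × 111195 × cos(63.6287°) = -0.0121 × 111195 × 0.444186 = -597.6 m.
Distance = √(ΔE² + ΔN²) = √((-597.6)² + 300.2²) = 668.8 m.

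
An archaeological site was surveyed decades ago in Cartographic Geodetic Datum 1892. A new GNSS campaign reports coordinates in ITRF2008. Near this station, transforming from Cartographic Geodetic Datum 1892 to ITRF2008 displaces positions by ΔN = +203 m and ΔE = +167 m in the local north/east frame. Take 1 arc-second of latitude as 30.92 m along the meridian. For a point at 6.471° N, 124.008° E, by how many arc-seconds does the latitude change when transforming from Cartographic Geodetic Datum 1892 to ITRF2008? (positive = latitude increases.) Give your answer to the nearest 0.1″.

Δφ = 6.6″

1″ of latitude = 30.92 m, so Δφ = 203.0 / 30.92 = 6.565″.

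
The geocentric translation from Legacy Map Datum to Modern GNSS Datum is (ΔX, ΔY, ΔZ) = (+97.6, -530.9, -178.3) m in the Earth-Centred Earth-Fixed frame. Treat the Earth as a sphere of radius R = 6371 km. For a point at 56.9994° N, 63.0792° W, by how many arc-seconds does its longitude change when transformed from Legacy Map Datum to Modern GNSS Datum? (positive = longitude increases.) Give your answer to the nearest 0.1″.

Δλ = -9.1″

sin φ = 0.838665, cos φ = 0.544648, sin λ = -0.891633, cos λ = 0.452758.
East component: ΔE = −sin λ·ΔX + cos λ·ΔY = −(-0.891633)(97.6) + (0.452758)(-530.9) = -153.35 m.
1° of latitude spans πR/180 = 111195 m; at latitude φ, 1° of longitude spans that × cos φ = 60562.1 m, so Δλ = -153.35 / 60562.1 × 3600 = -9.115″.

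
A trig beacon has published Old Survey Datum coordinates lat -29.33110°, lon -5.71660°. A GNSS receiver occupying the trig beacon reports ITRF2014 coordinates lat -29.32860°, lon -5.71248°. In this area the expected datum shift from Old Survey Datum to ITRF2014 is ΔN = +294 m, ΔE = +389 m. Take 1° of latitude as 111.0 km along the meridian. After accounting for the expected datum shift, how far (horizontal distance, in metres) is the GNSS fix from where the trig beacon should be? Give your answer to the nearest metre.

19 m

Observed coordinate differences: Δφ = +0.00250°, Δλ = +0.00412°.
Converting to metres (1° lat = 111000 m, cos φ = 0.871804): observed ΔN = 277.5 m, observed ΔE = 398.7 m.
Subtracting the expected shift leaves a residual of 277.5 − (294) = -16.5 m north and 398.7 − (389) = 9.7 m east.
Residual distance = √((-16.5)² + 9.7²) = 19.1 m.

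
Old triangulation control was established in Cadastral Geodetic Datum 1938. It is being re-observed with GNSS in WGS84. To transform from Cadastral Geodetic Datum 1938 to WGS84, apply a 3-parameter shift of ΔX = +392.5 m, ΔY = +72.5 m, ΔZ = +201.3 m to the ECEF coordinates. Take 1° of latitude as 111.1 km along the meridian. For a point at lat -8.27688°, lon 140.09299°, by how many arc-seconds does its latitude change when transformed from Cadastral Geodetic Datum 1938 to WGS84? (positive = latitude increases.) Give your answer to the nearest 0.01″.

Δφ = 5.27″

sin φ = -0.143957, cos φ = 0.989584, sin λ = 0.641543, cos λ = -0.767087.
North component: ΔN = −sin φ cos λ·ΔX − sin φ sin λ·ΔY + cos φ·ΔZ = −(-0.143957)(-0.767087)(392.5) − (-0.143957)(0.641543)(72.5) + (0.989584)(201.3) = 162.56 m.
1° of latitude spans 111100 m, so Δφ = 162.56 / 111100 × 3600 = 5.267″.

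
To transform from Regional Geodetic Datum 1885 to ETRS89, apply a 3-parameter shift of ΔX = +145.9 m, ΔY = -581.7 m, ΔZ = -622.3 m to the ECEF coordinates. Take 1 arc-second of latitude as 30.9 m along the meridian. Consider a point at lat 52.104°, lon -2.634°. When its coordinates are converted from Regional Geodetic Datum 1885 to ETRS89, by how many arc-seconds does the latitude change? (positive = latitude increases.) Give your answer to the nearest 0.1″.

sin φ = 0.789127, cos φ = 0.614230, sin λ = -0.045956, cos λ = 0.998943.
North component: ΔN = −sin φ cos λ·ΔX − sin φ sin λ·ΔY + cos φ·ΔZ = −(0.789127)(0.998943)(145.9) − (0.789127)(-0.045956)(-581.7) + (0.614230)(-622.3) = -518.34 m.
1° of latitude spans 3600 × 30.90 = 111240 m, so Δφ = -518.34 / 111240 × 3600 = -16.775″.

Δφ = -16.8″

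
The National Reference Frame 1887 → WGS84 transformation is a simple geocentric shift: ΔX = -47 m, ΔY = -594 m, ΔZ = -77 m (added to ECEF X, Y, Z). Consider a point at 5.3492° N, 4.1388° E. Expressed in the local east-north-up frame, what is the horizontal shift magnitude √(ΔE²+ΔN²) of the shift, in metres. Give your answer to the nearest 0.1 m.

The local east axis at (φ, λ) is (−sin λ, cos λ, 0), so ΔE = −sin(4.1388°)·(-47) + cos(4.1388°)·(-594) = -589.06 m.
The local north axis is (−sin φ cos λ, −sin φ sin λ, cos φ), giving ΔN = 4.370 + 3.997 − 76.665 = -68.30 m.
Horizontal magnitude = √(ΔE² + ΔN²) = √((-589.06)² + (-68.30)²) = 593.00 m.

593.0 m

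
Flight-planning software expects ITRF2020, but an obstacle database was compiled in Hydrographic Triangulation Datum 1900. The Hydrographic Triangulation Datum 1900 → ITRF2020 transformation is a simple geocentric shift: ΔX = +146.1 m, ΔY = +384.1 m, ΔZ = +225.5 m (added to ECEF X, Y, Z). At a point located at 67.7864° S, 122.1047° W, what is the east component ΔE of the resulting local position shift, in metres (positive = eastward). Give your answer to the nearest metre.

The local east axis at (φ, λ) is (−sin λ, cos λ, 0), so ΔE = −sin(-122.1047°)·146.1 + cos(-122.1047°)·384.1 = -80.38 m.

ΔE = -80 m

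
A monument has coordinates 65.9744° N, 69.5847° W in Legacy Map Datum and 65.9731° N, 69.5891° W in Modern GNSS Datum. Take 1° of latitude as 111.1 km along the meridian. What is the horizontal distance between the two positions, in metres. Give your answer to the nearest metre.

246 m

Δφ = 65.9731° − 65.9744° = -0.0013°; Δλ = -69.5891° − -69.5847° = -0.0044°.
ΔN = Δφ × 111100 = -144.4 m; ΔE = Δλ × 111100 × cos(65.9744°) = -0.0044 × 111100 × 0.407145 = -199.0 m.
Distance = √(ΔE² + ΔN²) = √((-199.0)² + (-144.4)²) = 245.9 m.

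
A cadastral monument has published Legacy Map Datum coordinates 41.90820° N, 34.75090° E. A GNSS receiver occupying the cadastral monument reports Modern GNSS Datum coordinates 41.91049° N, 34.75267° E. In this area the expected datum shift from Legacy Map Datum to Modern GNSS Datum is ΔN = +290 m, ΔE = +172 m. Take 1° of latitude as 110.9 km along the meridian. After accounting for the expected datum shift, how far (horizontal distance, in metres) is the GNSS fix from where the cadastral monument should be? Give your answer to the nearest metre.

Observed coordinate differences: Δφ = +0.00229°, Δλ = +0.00177°.
Converting to metres (1° lat = 110900 m, cos φ = 0.744216): observed ΔN = 254.0 m, observed ΔE = 146.1 m.
Subtracting the expected shift leaves a residual of 254.0 − (290) = -36.0 m north and 146.1 − (172) = -25.9 m east.
Residual distance = √((-36.0)² + (-25.9)²) = 44.4 m.

44 m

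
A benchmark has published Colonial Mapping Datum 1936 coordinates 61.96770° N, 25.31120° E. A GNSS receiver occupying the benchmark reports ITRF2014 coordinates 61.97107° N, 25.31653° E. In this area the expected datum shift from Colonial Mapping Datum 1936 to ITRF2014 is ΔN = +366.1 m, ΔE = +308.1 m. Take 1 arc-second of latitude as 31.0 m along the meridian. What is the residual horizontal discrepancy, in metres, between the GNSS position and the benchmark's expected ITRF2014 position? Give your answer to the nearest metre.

30 m

Observed coordinate differences: Δφ = +0.00337°, Δλ = +0.00533°.
Converting to metres (1° lat = 111600 m, cos φ = 0.469969): observed ΔN = 376.1 m, observed ΔE = 279.6 m.
Subtracting the expected shift leaves a residual of 376.1 − (366.1) = 10.0 m north and 279.6 − (308.1) = -28.5 m east.
Residual distance = √(10.0² + (-28.5)²) = 30.2 m.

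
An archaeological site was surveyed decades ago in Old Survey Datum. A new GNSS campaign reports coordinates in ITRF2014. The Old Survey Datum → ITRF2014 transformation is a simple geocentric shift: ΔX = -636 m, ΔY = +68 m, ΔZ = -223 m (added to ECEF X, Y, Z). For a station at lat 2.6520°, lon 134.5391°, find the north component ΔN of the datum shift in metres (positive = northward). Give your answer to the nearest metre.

ΔN = -246 m

The local north axis is (−sin φ cos λ, −sin φ sin λ, cos φ), giving ΔN = -20.640 − 2.243 − 222.761 = -245.64 m.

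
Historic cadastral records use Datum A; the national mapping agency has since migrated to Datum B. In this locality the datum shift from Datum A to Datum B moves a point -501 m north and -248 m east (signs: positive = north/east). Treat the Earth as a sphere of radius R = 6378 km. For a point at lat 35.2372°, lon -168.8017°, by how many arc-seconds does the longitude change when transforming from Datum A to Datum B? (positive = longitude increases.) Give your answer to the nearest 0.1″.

Δλ = -9.8″

At latitude 35.2372°, cos φ = 0.816770.
One radian of longitude at latitude φ spans R cos φ, so Δλ = ΔE / (R cos φ) = -248.0 / (6378000 × 0.816770) = -4.7607e-05 rad = -9.820″.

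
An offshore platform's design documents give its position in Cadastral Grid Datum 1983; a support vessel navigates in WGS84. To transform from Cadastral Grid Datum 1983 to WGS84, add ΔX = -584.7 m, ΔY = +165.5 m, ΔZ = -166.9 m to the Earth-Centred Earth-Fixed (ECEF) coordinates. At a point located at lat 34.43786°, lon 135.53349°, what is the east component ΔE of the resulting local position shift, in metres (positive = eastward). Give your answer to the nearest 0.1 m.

At φ = 34.43786°, λ = 135.53349°: sin φ = 0.565512, cos φ = 0.824740, sin λ = 0.700492, cos λ = -0.713660.
ΔE = −sin λ·ΔX + cos λ·ΔY = −(0.700492)·(-584.7) + (-0.713660)·(165.5) = 291.47 m.

ΔE = 291.5 m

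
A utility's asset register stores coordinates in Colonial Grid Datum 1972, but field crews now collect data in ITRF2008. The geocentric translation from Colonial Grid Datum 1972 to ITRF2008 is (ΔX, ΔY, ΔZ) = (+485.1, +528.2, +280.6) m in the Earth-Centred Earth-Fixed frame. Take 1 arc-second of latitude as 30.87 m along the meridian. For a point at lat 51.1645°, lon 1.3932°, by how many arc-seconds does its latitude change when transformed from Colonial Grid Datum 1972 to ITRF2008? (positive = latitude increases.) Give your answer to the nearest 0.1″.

Δφ = -6.9″

sin φ = 0.778950, cos φ = 0.627087, sin λ = 0.024314, cos λ = 0.999704.
North component: ΔN = −sin φ cos λ·ΔX − sin φ sin λ·ΔY + cos φ·ΔZ = −(0.778950)(0.999704)(485.1) − (0.778950)(0.024314)(528.2) + (0.627087)(280.6) = -211.80 m.
1° of latitude spans 3600 × 30.87 = 111132 m, so Δφ = -211.80 / 111132 × 3600 = -6.861″.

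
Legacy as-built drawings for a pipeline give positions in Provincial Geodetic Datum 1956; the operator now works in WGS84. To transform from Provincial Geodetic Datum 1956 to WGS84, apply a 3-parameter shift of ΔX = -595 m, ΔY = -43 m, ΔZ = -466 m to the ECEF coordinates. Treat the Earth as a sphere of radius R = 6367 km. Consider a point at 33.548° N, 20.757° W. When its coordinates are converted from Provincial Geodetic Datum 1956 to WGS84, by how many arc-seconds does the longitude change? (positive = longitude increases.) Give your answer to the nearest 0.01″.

Δλ = -9.76″

sin φ = 0.552635, cos φ = 0.833423, sin λ = -0.354405, cos λ = 0.935092.
East component: ΔE = −sin λ·ΔX + cos λ·ΔY = −(-0.354405)(-595) + (0.935092)(-43) = -251.08 m.
1° of latitude spans πR/180 = 111125 m; at latitude φ, 1° of longitude spans that × cos φ = 92614.2 m, so Δλ = -251.08 / 92614.2 × 3600 = -9.760″.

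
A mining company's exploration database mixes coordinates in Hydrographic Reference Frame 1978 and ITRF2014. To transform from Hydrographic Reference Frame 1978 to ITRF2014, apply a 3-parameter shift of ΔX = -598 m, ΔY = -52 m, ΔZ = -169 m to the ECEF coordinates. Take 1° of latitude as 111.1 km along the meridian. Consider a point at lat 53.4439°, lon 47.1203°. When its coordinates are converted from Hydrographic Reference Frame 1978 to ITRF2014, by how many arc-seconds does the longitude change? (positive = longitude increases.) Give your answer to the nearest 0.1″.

sin φ = 0.803274, cos φ = 0.595610, sin λ = 0.732784, cos λ = 0.680461.
East component: ΔE = −sin λ·ΔX + cos λ·ΔY = −(0.732784)(-598) + (0.680461)(-52) = 402.82 m.
1° of latitude spans 111100 m; at latitude φ, 1° of longitude spans that × cos φ = 66172.2 m, so Δλ = 402.82 / 66172.2 × 3600 = 21.915″.

Δλ = 21.9″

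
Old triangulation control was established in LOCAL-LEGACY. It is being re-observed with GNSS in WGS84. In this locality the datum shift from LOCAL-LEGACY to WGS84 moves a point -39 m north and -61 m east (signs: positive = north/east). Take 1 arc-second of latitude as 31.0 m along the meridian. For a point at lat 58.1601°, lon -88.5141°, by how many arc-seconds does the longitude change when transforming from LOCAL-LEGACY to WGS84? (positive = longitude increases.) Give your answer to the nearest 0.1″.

At latitude 58.1601°, cos φ = 0.527548.
1″ of longitude at this latitude = 31.00 × cos φ = 16.3540 m, so Δλ = -61.0 / 16.3540 = -3.730″.

Δλ = -3.7″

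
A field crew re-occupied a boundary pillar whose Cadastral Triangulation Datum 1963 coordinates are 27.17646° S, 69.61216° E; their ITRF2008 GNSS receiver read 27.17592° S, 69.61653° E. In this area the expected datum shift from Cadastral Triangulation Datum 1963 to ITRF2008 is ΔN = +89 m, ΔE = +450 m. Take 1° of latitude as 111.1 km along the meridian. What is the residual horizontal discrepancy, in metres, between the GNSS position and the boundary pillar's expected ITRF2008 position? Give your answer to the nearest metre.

34 m

Observed coordinate differences: Δφ = +0.00054°, Δλ = +0.00437°.
Converting to metres (1° lat = 111100 m, cos φ = 0.889604): observed ΔN = 60.0 m, observed ΔE = 431.9 m.
Subtracting the expected shift leaves a residual of 60.0 − (89) = -29.0 m north and 431.9 − (450) = -18.1 m east.
Residual distance = √((-29.0)² + (-18.1)²) = 34.2 m.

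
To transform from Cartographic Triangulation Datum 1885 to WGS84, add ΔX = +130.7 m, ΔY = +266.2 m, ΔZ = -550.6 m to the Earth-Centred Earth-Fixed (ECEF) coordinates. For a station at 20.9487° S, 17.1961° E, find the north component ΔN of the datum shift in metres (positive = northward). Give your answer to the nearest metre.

At φ = -20.9487°, λ = 17.1961°: sin φ = -0.357532, cos φ = 0.933901, sin λ = 0.295643, cos λ = 0.955298.
ΔN = −sin φ cos λ·ΔX − sin φ sin λ·ΔY + cos φ·ΔZ = −(-0.357532)(0.955298)(130.7) − (-0.357532)(0.295643)(266.2) + (0.933901)(-550.6) = -441.43 m.

ΔN = -441 m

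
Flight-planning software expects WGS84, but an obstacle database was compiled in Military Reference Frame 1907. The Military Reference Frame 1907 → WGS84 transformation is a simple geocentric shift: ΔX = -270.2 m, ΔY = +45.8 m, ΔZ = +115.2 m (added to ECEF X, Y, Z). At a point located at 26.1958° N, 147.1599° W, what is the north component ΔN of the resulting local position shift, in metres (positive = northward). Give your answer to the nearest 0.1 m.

The local north axis is (−sin φ cos λ, −sin φ sin λ, cos φ), giving ΔN = -100.215 + 10.964 + 103.368 = 14.12 m.

ΔN = 14.1 m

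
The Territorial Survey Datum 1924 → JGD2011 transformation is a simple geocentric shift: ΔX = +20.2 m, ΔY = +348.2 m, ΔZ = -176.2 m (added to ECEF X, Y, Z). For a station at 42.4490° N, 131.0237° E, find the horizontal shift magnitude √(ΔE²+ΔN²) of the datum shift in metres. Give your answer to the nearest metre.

The local east axis at (φ, λ) is (−sin λ, cos λ, 0), so ΔE = −sin(131.0237°)·20.2 + cos(131.0237°)·348.2 = -243.79 m.
The local north axis is (−sin φ cos λ, −sin φ sin λ, cos φ), giving ΔN = 8.949 − 177.302 − 130.014 = -298.37 m.
Horizontal magnitude = √(ΔE² + ΔN²) = √((-243.79)² + (-298.37)²) = 385.30 m.

385 m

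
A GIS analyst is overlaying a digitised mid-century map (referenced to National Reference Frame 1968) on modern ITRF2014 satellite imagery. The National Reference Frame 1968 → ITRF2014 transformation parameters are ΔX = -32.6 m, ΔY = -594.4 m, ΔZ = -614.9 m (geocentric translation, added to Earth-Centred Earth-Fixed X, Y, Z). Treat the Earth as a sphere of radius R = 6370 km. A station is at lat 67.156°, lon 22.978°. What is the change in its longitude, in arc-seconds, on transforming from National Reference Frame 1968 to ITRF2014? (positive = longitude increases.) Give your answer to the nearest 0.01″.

Δλ = -44.58″

sin φ = 0.921565, cos φ = 0.388223, sin λ = 0.390378, cos λ = 0.920655.
East component: ΔE = −sin λ·ΔX + cos λ·ΔY = −(0.390378)(-32.6) + (0.920655)(-594.4) = -534.51 m.
1° of latitude spans πR/180 = 111177 m; at latitude φ, 1° of longitude spans that × cos φ = 43161.7 m, so Δλ = -534.51 / 43161.7 × 3600 = -44.582″.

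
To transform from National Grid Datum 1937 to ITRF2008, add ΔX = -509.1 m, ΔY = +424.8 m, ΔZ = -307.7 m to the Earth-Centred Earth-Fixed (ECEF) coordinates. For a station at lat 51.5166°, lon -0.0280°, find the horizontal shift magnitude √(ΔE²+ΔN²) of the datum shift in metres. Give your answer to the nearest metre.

At φ = 51.5166°, λ = -0.0280°: sin φ = 0.782788, cos φ = 0.622288, sin λ = -0.000489, cos λ = 1.000000.
ΔE = −sin λ·ΔX + cos λ·ΔY = −(-0.000489)·(-509.1) + (1.000000)·(424.8) = 424.55 m.
ΔN = −sin φ cos λ·ΔX − sin φ sin λ·ΔY + cos φ·ΔZ = −(0.782788)(1.000000)(-509.1) − (0.782788)(-0.000489)(424.8) + (0.622288)(-307.7) = 207.20 m.
Horizontal magnitude = √(ΔE² + ΔN²) = √(424.55² + 207.20²) = 472.42 m.

472 m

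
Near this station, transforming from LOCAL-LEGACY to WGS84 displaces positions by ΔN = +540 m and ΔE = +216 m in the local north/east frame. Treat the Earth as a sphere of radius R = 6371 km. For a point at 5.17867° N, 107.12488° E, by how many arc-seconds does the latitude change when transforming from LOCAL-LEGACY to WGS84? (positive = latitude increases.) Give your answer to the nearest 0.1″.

Δφ = 17.5″

On a sphere of radius R, 1 rad of latitude = R, so Δφ = ΔN / R = 540.0 / 6371000 = 8.4759e-05 rad = 17.483″.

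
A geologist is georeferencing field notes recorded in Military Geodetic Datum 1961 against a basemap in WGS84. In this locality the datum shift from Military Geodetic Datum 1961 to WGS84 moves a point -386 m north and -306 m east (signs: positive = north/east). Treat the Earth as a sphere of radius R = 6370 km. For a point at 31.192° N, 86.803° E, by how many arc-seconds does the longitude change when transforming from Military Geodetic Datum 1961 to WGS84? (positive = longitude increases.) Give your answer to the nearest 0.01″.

Δλ = -11.58″

At latitude 31.192°, cos φ = 0.855437.
One radian of longitude at latitude φ spans R cos φ, so Δλ = ΔE / (R cos φ) = -306.0 / (6370000 × 0.855437) = -5.6156e-05 rad = -11.583″.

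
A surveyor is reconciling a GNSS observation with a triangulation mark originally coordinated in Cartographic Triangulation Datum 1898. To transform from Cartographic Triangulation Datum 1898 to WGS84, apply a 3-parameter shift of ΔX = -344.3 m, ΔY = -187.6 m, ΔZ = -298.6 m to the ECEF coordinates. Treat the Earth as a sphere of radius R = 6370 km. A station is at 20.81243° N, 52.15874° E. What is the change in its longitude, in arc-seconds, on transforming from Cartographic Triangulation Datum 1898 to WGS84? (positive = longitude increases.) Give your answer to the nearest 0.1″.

sin φ = 0.355310, cos φ = 0.934749, sin λ = 0.789713, cos λ = 0.613476.
East component: ΔE = −sin λ·ΔX + cos λ·ΔY = −(0.789713)(-344.3) + (0.613476)(-187.6) = 156.81 m.
1° of latitude spans πR/180 = 111177 m; at latitude φ, 1° of longitude spans that × cos φ = 103923.0 m, so Δλ = 156.81 / 103923.0 × 3600 = 5.432″.

Δλ = 5.4″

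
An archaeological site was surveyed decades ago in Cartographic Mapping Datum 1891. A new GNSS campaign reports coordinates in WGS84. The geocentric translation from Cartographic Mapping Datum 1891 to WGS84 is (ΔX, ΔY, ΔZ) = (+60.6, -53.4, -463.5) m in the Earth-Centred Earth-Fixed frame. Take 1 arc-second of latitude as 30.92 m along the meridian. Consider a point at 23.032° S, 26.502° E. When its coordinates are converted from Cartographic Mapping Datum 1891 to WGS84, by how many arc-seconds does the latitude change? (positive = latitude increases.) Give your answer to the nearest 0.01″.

Δφ = -13.41″

sin φ = -0.391245, cos φ = 0.920286, sin λ = 0.446229, cos λ = 0.894919.
North component: ΔN = −sin φ cos λ·ΔX − sin φ sin λ·ΔY + cos φ·ΔZ = −(-0.391245)(0.894919)(60.6) − (-0.391245)(0.446229)(-53.4) + (0.920286)(-463.5) = -414.66 m.
1° of latitude spans 3600 × 30.92 = 111312 m, so Δφ = -414.66 / 111312 × 3600 = -13.411″.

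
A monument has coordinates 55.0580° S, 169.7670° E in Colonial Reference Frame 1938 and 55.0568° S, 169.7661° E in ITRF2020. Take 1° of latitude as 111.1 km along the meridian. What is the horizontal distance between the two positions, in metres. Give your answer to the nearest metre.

Δφ = -55.0568° − -55.0580° = +0.0012°; Δλ = 169.7661° − 169.7670° = -0.0009°.
ΔN = Δφ × 111100 = 133.3 m; ΔE = Δλ × 111100 × cos(-55.0580°) = -0.0009 × 111100 × 0.572747 = -57.3 m.
Distance = √(ΔE² + ΔN²) = √((-57.3)² + 133.3²) = 145.1 m.

145 m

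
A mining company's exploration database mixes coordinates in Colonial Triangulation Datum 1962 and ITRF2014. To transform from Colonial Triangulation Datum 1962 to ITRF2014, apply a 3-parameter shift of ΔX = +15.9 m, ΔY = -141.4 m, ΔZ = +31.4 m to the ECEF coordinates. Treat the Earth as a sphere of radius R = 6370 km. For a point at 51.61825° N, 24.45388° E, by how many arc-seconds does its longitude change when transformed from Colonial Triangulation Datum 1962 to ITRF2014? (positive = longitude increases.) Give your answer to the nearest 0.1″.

Δλ = -7.1″

sin φ = 0.783891, cos φ = 0.620898, sin λ = 0.413961, cos λ = 0.910295.
East component: ΔE = −sin λ·ΔX + cos λ·ΔY = −(0.413961)(15.9) + (0.910295)(-141.4) = -135.30 m.
1° of latitude spans πR/180 = 111177 m; at latitude φ, 1° of longitude spans that × cos φ = 69029.9 m, so Δλ = -135.30 / 69029.9 × 3600 = -7.056″.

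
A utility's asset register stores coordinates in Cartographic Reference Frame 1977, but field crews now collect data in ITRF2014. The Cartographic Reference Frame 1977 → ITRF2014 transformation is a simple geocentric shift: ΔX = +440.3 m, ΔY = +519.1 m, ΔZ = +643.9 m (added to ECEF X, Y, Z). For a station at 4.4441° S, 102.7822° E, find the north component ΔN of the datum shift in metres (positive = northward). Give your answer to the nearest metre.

At φ = -4.4441°, λ = 102.7822°: sin φ = -0.077486, cos φ = 0.996993, sin λ = 0.975218, cos λ = -0.221246.
ΔN = −sin φ cos λ·ΔX − sin φ sin λ·ΔY + cos φ·ΔZ = −(-0.077486)(-0.221246)(440.3) − (-0.077486)(0.975218)(519.1) + (0.996993)(643.9) = 673.64 m.

ΔN = 674 m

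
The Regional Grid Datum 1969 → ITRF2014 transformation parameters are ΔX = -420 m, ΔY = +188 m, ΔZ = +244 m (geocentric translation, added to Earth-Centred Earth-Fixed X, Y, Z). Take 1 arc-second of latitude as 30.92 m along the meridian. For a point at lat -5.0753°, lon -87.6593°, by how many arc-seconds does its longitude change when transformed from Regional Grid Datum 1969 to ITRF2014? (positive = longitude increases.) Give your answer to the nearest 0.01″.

sin φ = -0.088465, cos φ = 0.996079, sin λ = -0.999166, cos λ = 0.040842.
East component: ΔE = −sin λ·ΔX + cos λ·ΔY = −(-0.999166)(-420) + (0.040842)(188) = -411.97 m.
1° of latitude spans 3600 × 30.92 = 111312 m; at latitude φ, 1° of longitude spans that × cos φ = 110875.6 m, so Δλ = -411.97 / 110875.6 × 3600 = -13.376″.

Δλ = -13.38″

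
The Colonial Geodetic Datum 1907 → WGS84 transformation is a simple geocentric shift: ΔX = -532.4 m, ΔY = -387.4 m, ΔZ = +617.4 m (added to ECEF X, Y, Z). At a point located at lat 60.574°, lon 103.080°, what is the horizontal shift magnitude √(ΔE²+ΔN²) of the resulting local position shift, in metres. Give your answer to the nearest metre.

At φ = 60.574°, λ = 103.080°: sin φ = 0.870991, cos φ = 0.491299, sin λ = 0.974055, cos λ = -0.226311.
ΔE = −sin λ·ΔX + cos λ·ΔY = −(0.974055)·(-532.4) + (-0.226311)·(-387.4) = 606.26 m.
ΔN = −sin φ cos λ·ΔX − sin φ sin λ·ΔY + cos φ·ΔZ = −(0.870991)(-0.226311)(-532.4) − (0.870991)(0.974055)(-387.4) + (0.491299)(617.4) = 527.05 m.
Horizontal magnitude = √(ΔE² + ΔN²) = √(606.26² + 527.05²) = 803.33 m.

803 m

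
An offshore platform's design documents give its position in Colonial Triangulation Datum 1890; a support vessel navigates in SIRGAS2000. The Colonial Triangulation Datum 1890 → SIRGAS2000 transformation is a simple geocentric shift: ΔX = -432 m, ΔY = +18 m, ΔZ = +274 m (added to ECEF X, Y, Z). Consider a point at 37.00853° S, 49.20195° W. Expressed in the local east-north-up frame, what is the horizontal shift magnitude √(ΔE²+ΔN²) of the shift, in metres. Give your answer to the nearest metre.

The local east axis at (φ, λ) is (−sin λ, cos λ, 0), so ΔE = −sin(-49.20195°)·(-432) + cos(-49.20195°)·18 = -315.27 m.
The local north axis is (−sin φ cos λ, −sin φ sin λ, cos φ), giving ΔN = -169.906 − 8.202 + 218.802 = 40.69 m.
Horizontal magnitude = √(ΔE² + ΔN²) = √((-315.27)² + 40.69²) = 317.89 m.

318 m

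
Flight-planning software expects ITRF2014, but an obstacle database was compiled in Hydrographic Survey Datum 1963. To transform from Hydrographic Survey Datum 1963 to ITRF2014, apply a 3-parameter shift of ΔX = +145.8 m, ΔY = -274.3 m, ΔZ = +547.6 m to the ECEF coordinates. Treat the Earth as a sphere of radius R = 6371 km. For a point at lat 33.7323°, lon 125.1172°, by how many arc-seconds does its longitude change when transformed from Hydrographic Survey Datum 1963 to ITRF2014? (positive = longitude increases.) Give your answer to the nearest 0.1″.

sin φ = 0.555313, cos φ = 0.831641, sin λ = 0.817977, cos λ = -0.575251.
East component: ΔE = −sin λ·ΔX + cos λ·ΔY = −(0.817977)(145.8) + (-0.575251)(-274.3) = 38.53 m.
1° of latitude spans πR/180 = 111195 m; at latitude φ, 1° of longitude spans that × cos φ = 92474.3 m, so Δλ = 38.53 / 92474.3 × 3600 = 1.500″.

Δλ = 1.5″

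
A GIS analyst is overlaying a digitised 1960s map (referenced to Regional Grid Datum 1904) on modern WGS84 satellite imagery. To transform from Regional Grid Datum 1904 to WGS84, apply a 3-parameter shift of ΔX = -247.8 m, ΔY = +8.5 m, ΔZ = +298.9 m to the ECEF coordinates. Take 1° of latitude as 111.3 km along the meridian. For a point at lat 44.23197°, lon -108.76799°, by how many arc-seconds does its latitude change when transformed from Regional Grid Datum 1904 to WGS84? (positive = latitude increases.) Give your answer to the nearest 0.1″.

Δφ = 5.3″

sin φ = 0.697565, cos φ = 0.716521, sin λ = -0.946829, cos λ = -0.321737.
North component: ΔN = −sin φ cos λ·ΔX − sin φ sin λ·ΔY + cos φ·ΔZ = −(0.697565)(-0.321737)(-247.8) − (0.697565)(-0.946829)(8.5) + (0.716521)(298.9) = 164.17 m.
1° of latitude spans 111300 m, so Δφ = 164.17 / 111300 × 3600 = 5.310″.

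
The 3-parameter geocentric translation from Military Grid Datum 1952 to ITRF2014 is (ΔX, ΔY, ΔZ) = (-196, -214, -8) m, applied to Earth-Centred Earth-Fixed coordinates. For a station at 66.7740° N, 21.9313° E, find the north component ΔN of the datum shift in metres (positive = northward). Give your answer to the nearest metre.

ΔN = 237 m

The local north axis is (−sin φ cos λ, −sin φ sin λ, cos φ), giving ΔN = 167.081 + 73.450 − 3.155 = 237.38 m.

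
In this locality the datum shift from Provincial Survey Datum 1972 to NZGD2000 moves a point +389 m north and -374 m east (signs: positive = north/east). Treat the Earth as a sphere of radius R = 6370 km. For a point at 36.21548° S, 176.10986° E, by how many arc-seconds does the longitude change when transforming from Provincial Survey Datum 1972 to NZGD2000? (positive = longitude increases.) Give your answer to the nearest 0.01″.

Δλ = -15.01″

At latitude -36.21548°, cos φ = 0.806801.
One radian of longitude at latitude φ spans R cos φ, so Δλ = ΔE / (R cos φ) = -374.0 / (6370000 × 0.806801) = -7.2772e-05 rad = -15.010″.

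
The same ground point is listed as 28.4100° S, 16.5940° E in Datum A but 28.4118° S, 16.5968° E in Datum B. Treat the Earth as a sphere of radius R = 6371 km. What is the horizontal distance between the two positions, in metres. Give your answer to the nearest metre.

339 m

Δφ = -28.4118° − -28.4100° = -0.0018°; Δλ = 16.5968° − 16.5940° = +0.0028°.
1° along a meridian = πR/180 = 111195 m.
ΔN = Δφ × 111195 = -200.2 m; ΔE = Δλ × 111195 × cos(-28.4100°) = +0.0028 × 111195 × 0.879566 = 273.8 m.
Distance = √(ΔE² + ΔN²) = √(273.8² + (-200.2)²) = 339.2 m.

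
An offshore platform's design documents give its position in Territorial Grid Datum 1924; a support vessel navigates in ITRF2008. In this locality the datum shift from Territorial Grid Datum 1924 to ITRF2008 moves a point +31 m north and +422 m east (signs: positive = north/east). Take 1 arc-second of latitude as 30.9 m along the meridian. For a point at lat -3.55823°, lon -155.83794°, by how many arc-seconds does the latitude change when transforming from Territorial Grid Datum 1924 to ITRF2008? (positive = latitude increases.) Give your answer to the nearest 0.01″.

1″ of latitude = 30.90 m, so Δφ = 31.0 / 30.90 = 1.003″.

Δφ = 1.00″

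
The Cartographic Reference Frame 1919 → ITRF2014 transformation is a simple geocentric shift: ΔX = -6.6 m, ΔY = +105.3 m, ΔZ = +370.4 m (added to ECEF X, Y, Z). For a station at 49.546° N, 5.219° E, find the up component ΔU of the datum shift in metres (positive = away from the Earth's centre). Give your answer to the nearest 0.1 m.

The local up (radial) axis is (cos φ cos λ, cos φ sin λ, sin φ), giving ΔU = -4.265 + 6.215 + 281.847 = 283.80 m.

ΔU = 283.8 m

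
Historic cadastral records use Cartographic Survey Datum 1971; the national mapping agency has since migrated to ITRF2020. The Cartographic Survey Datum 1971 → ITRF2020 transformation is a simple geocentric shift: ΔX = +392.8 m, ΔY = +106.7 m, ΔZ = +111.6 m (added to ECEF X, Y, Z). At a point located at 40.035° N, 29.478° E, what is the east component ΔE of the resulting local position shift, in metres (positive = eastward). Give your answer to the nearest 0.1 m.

The local east axis at (φ, λ) is (−sin λ, cos λ, 0), so ΔE = −sin(29.478°)·392.8 + cos(29.478°)·106.7 = -100.41 m.

ΔE = -100.4 m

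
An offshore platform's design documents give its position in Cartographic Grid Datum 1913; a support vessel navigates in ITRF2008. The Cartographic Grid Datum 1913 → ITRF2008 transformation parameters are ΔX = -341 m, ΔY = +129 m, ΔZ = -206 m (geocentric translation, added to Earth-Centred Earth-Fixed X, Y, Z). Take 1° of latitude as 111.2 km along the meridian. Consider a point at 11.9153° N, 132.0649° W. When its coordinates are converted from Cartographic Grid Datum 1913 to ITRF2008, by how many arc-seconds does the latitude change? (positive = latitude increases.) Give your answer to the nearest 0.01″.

Δφ = -7.41″

sin φ = 0.206465, cos φ = 0.978454, sin λ = -0.742386, cos λ = -0.669972.
North component: ΔN = −sin φ cos λ·ΔX − sin φ sin λ·ΔY + cos φ·ΔZ = −(0.206465)(-0.669972)(-341) − (0.206465)(-0.742386)(129) + (0.978454)(-206) = -228.96 m.
1° of latitude spans 111200 m, so Δφ = -228.96 / 111200 × 3600 = -7.412″.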